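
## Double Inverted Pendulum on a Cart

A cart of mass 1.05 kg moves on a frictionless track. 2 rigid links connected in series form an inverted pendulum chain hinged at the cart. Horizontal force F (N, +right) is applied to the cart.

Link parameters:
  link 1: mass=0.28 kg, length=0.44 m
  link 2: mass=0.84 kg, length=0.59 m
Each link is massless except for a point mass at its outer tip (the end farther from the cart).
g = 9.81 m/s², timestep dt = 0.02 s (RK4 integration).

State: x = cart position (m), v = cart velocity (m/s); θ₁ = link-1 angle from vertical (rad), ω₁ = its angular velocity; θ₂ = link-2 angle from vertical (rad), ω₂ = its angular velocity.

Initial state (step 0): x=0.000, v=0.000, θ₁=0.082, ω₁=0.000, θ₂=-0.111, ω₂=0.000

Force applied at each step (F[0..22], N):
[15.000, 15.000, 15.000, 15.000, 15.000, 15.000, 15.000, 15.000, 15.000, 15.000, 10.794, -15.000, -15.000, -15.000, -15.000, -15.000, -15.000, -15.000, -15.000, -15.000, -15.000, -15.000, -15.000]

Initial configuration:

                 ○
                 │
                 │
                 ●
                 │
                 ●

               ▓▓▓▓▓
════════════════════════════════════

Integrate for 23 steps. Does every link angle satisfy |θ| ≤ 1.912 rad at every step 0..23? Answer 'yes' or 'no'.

apply F[0]=+15.000 → step 1: x=0.003, v=0.269, θ₁=0.079, ω₁=-0.323, θ₂=-0.114, ω₂=-0.254
apply F[1]=+15.000 → step 2: x=0.011, v=0.539, θ₁=0.069, ω₁=-0.659, θ₂=-0.121, ω₂=-0.501
apply F[2]=+15.000 → step 3: x=0.024, v=0.813, θ₁=0.052, ω₁=-1.024, θ₂=-0.133, ω₂=-0.733
apply F[3]=+15.000 → step 4: x=0.043, v=1.091, θ₁=0.028, ω₁=-1.433, θ₂=-0.150, ω₂=-0.944
apply F[4]=+15.000 → step 5: x=0.068, v=1.375, θ₁=-0.005, ω₁=-1.901, θ₂=-0.171, ω₂=-1.121
apply F[5]=+15.000 → step 6: x=0.098, v=1.664, θ₁=-0.049, ω₁=-2.442, θ₂=-0.195, ω₂=-1.254
apply F[6]=+15.000 → step 7: x=0.135, v=1.957, θ₁=-0.104, ω₁=-3.063, θ₂=-0.221, ω₂=-1.333
apply F[7]=+15.000 → step 8: x=0.177, v=2.247, θ₁=-0.172, ω₁=-3.757, θ₂=-0.248, ω₂=-1.357
apply F[8]=+15.000 → step 9: x=0.224, v=2.525, θ₁=-0.254, ω₁=-4.479, θ₂=-0.275, ω₂=-1.349
apply F[9]=+15.000 → step 10: x=0.277, v=2.776, θ₁=-0.351, ω₁=-5.143, θ₂=-0.302, ω₂=-1.361
apply F[10]=+10.794 → step 11: x=0.334, v=2.922, θ₁=-0.458, ω₁=-5.533, θ₂=-0.330, ω₂=-1.447
apply F[11]=-15.000 → step 12: x=0.390, v=2.651, θ₁=-0.565, ω₁=-5.241, θ₂=-0.358, ω₂=-1.414
apply F[12]=-15.000 → step 13: x=0.441, v=2.396, θ₁=-0.668, ω₁=-5.094, θ₂=-0.386, ω₂=-1.334
apply F[13]=-15.000 → step 14: x=0.486, v=2.148, θ₁=-0.770, ω₁=-5.065, θ₂=-0.412, ω₂=-1.218
apply F[14]=-15.000 → step 15: x=0.527, v=1.903, θ₁=-0.871, ω₁=-5.125, θ₂=-0.435, ω₂=-1.083
apply F[15]=-15.000 → step 16: x=0.562, v=1.654, θ₁=-0.975, ω₁=-5.253, θ₂=-0.455, ω₂=-0.946
apply F[16]=-15.000 → step 17: x=0.593, v=1.399, θ₁=-1.082, ω₁=-5.431, θ₂=-0.473, ω₂=-0.824
apply F[17]=-15.000 → step 18: x=0.618, v=1.136, θ₁=-1.193, ω₁=-5.651, θ₂=-0.488, ω₂=-0.731
apply F[18]=-15.000 → step 19: x=0.638, v=0.861, θ₁=-1.308, ω₁=-5.907, θ₂=-0.502, ω₂=-0.681
apply F[19]=-15.000 → step 20: x=0.652, v=0.573, θ₁=-1.429, ω₁=-6.201, θ₂=-0.516, ω₂=-0.689
apply F[20]=-15.000 → step 21: x=0.661, v=0.273, θ₁=-1.556, ω₁=-6.538, θ₂=-0.530, ω₂=-0.770
apply F[21]=-15.000 → step 22: x=0.663, v=-0.044, θ₁=-1.691, ω₁=-6.928, θ₂=-0.547, ω₂=-0.942
apply F[22]=-15.000 → step 23: x=0.659, v=-0.377, θ₁=-1.834, ω₁=-7.385, θ₂=-0.569, ω₂=-1.229
Max |angle| over trajectory = 1.834 rad; bound = 1.912 → within bound.

Answer: yes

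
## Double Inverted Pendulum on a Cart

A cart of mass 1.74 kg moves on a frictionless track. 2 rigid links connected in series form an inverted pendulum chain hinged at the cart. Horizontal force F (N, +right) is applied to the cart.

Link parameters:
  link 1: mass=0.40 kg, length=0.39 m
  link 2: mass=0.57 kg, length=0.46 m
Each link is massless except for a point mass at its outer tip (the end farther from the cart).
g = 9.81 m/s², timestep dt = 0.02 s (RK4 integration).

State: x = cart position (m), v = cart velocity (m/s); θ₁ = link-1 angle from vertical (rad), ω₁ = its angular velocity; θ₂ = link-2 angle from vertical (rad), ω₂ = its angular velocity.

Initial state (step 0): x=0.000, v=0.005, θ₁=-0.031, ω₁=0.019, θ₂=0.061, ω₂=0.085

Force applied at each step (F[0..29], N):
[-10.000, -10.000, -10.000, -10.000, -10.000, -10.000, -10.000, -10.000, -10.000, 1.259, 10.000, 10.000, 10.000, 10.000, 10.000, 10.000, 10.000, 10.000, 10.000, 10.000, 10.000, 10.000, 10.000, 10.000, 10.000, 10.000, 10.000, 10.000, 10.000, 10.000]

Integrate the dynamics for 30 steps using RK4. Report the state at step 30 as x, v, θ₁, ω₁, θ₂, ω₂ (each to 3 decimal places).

apply F[0]=-10.000 → step 1: x=-0.001, v=-0.107, θ₁=-0.029, ω₁=0.224, θ₂=0.064, ω₂=0.181
apply F[1]=-10.000 → step 2: x=-0.004, v=-0.219, θ₁=-0.022, ω₁=0.434, θ₂=0.068, ω₂=0.275
apply F[2]=-10.000 → step 3: x=-0.010, v=-0.332, θ₁=-0.011, ω₁=0.653, θ₂=0.075, ω₂=0.364
apply F[3]=-10.000 → step 4: x=-0.018, v=-0.446, θ₁=0.004, ω₁=0.889, θ₂=0.083, ω₂=0.447
apply F[4]=-10.000 → step 5: x=-0.028, v=-0.563, θ₁=0.025, ω₁=1.145, θ₂=0.092, ω₂=0.518
apply F[5]=-10.000 → step 6: x=-0.040, v=-0.681, θ₁=0.050, ω₁=1.428, θ₂=0.103, ω₂=0.574
apply F[6]=-10.000 → step 7: x=-0.055, v=-0.802, θ₁=0.082, ω₁=1.744, θ₂=0.115, ω₂=0.613
apply F[7]=-10.000 → step 8: x=-0.072, v=-0.926, θ₁=0.120, ω₁=2.098, θ₂=0.128, ω₂=0.630
apply F[8]=-10.000 → step 9: x=-0.092, v=-1.051, θ₁=0.166, ω₁=2.492, θ₂=0.140, ω₂=0.624
apply F[9]=+1.259 → step 10: x=-0.113, v=-1.051, θ₁=0.217, ω₁=2.611, θ₂=0.152, ω₂=0.591
apply F[10]=+10.000 → step 11: x=-0.133, v=-0.958, θ₁=0.268, ω₁=2.546, θ₂=0.164, ω₂=0.521
apply F[11]=+10.000 → step 12: x=-0.151, v=-0.868, θ₁=0.319, ω₁=2.544, θ₂=0.173, ω₂=0.416
apply F[12]=+10.000 → step 13: x=-0.168, v=-0.783, θ₁=0.371, ω₁=2.601, θ₂=0.180, ω₂=0.280
apply F[13]=+10.000 → step 14: x=-0.183, v=-0.700, θ₁=0.424, ω₁=2.711, θ₂=0.184, ω₂=0.113
apply F[14]=+10.000 → step 15: x=-0.196, v=-0.618, θ₁=0.479, ω₁=2.871, θ₂=0.184, ω₂=-0.078
apply F[15]=+10.000 → step 16: x=-0.207, v=-0.537, θ₁=0.539, ω₁=3.070, θ₂=0.181, ω₂=-0.287
apply F[16]=+10.000 → step 17: x=-0.217, v=-0.454, θ₁=0.602, ω₁=3.301, θ₂=0.173, ω₂=-0.503
apply F[17]=+10.000 → step 18: x=-0.226, v=-0.369, θ₁=0.671, ω₁=3.553, θ₂=0.161, ω₂=-0.715
apply F[18]=+10.000 → step 19: x=-0.232, v=-0.279, θ₁=0.745, ω₁=3.815, θ₂=0.144, ω₂=-0.910
apply F[19]=+10.000 → step 20: x=-0.237, v=-0.185, θ₁=0.824, ω₁=4.083, θ₂=0.125, ω₂=-1.077
apply F[20]=+10.000 → step 21: x=-0.239, v=-0.085, θ₁=0.908, ω₁=4.352, θ₂=0.102, ω₂=-1.205
apply F[21]=+10.000 → step 22: x=-0.240, v=0.020, θ₁=0.998, ω₁=4.626, θ₂=0.077, ω₂=-1.286
apply F[22]=+10.000 → step 23: x=-0.239, v=0.132, θ₁=1.093, ω₁=4.908, θ₂=0.051, ω₂=-1.314
apply F[23]=+10.000 → step 24: x=-0.235, v=0.251, θ₁=1.194, ω₁=5.210, θ₂=0.024, ω₂=-1.282
apply F[24]=+10.000 → step 25: x=-0.228, v=0.376, θ₁=1.302, ω₁=5.541, θ₂=-0.000, ω₂=-1.181
apply F[25]=+10.000 → step 26: x=-0.220, v=0.511, θ₁=1.416, ω₁=5.919, θ₂=-0.022, ω₂=-0.996
apply F[26]=+10.000 → step 27: x=-0.208, v=0.656, θ₁=1.539, ω₁=6.363, θ₂=-0.039, ω₂=-0.711
apply F[27]=+10.000 → step 28: x=-0.193, v=0.815, θ₁=1.671, ω₁=6.900, θ₂=-0.050, ω₂=-0.297
apply F[28]=+10.000 → step 29: x=-0.175, v=0.992, θ₁=1.816, ω₁=7.563, θ₂=-0.050, ω₂=0.283
apply F[29]=+10.000 → step 30: x=-0.153, v=1.193, θ₁=1.975, ω₁=8.400, θ₂=-0.037, ω₂=1.087

Answer: x=-0.153, v=1.193, θ₁=1.975, ω₁=8.400, θ₂=-0.037, ω₂=1.087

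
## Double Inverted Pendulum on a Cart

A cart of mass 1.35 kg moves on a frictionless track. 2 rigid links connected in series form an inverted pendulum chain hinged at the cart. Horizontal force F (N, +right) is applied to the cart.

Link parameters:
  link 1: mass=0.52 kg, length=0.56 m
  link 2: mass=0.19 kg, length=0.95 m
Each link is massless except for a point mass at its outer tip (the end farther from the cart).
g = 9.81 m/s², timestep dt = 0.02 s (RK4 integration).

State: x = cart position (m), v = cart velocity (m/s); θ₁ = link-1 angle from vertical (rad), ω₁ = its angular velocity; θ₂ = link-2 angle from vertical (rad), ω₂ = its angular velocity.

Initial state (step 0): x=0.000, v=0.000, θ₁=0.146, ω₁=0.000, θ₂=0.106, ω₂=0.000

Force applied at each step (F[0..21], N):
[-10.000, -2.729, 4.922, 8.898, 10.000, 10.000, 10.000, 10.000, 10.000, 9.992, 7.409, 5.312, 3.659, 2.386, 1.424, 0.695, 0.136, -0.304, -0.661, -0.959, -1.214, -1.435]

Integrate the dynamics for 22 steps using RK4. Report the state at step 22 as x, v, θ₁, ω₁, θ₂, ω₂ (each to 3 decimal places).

Answer: x=0.247, v=0.872, θ₁=0.001, ω₁=-0.493, θ₂=0.024, ω₂=-0.273

Derivation:
apply F[0]=-10.000 → step 1: x=-0.002, v=-0.161, θ₁=0.149, ω₁=0.341, θ₂=0.106, ω₂=-0.010
apply F[1]=-2.729 → step 2: x=-0.005, v=-0.216, θ₁=0.158, ω₁=0.497, θ₂=0.106, ω₂=-0.023
apply F[2]=+4.922 → step 3: x=-0.009, v=-0.161, θ₁=0.167, ω₁=0.463, θ₂=0.105, ω₂=-0.039
apply F[3]=+8.898 → step 4: x=-0.011, v=-0.048, θ₁=0.175, ω₁=0.333, θ₂=0.104, ω₂=-0.059
apply F[4]=+10.000 → step 5: x=-0.011, v=0.081, θ₁=0.180, ω₁=0.181, θ₂=0.103, ω₂=-0.082
apply F[5]=+10.000 → step 6: x=-0.008, v=0.208, θ₁=0.183, ω₁=0.031, θ₂=0.101, ω₂=-0.107
apply F[6]=+10.000 → step 7: x=-0.003, v=0.336, θ₁=0.182, ω₁=-0.118, θ₂=0.098, ω₂=-0.133
apply F[7]=+10.000 → step 8: x=0.005, v=0.464, θ₁=0.178, ω₁=-0.269, θ₂=0.095, ω₂=-0.158
apply F[8]=+10.000 → step 9: x=0.016, v=0.592, θ₁=0.171, ω₁=-0.423, θ₂=0.092, ω₂=-0.183
apply F[9]=+9.992 → step 10: x=0.029, v=0.722, θ₁=0.161, ω₁=-0.583, θ₂=0.088, ω₂=-0.206
apply F[10]=+7.409 → step 11: x=0.044, v=0.815, θ₁=0.148, ω₁=-0.684, θ₂=0.084, ω₂=-0.226
apply F[11]=+5.312 → step 12: x=0.061, v=0.879, θ₁=0.134, ω₁=-0.741, θ₂=0.079, ω₂=-0.243
apply F[12]=+3.659 → step 13: x=0.079, v=0.921, θ₁=0.119, ω₁=-0.763, θ₂=0.074, ω₂=-0.257
apply F[13]=+2.386 → step 14: x=0.098, v=0.945, θ₁=0.104, ω₁=-0.762, θ₂=0.069, ω₂=-0.268
apply F[14]=+1.424 → step 15: x=0.117, v=0.957, θ₁=0.089, ω₁=-0.746, θ₂=0.063, ω₂=-0.276
apply F[15]=+0.695 → step 16: x=0.136, v=0.959, θ₁=0.074, ω₁=-0.719, θ₂=0.058, ω₂=-0.282
apply F[16]=+0.136 → step 17: x=0.155, v=0.954, θ₁=0.060, ω₁=-0.685, θ₂=0.052, ω₂=-0.285
apply F[17]=-0.304 → step 18: x=0.174, v=0.944, θ₁=0.047, ω₁=-0.649, θ₂=0.046, ω₂=-0.286
apply F[18]=-0.661 → step 19: x=0.193, v=0.930, θ₁=0.034, ω₁=-0.610, θ₂=0.041, ω₂=-0.286
apply F[19]=-0.959 → step 20: x=0.212, v=0.913, θ₁=0.022, ω₁=-0.571, θ₂=0.035, ω₂=-0.283
apply F[20]=-1.214 → step 21: x=0.230, v=0.894, θ₁=0.011, ω₁=-0.532, θ₂=0.029, ω₂=-0.279
apply F[21]=-1.435 → step 22: x=0.247, v=0.872, θ₁=0.001, ω₁=-0.493, θ₂=0.024, ω₂=-0.273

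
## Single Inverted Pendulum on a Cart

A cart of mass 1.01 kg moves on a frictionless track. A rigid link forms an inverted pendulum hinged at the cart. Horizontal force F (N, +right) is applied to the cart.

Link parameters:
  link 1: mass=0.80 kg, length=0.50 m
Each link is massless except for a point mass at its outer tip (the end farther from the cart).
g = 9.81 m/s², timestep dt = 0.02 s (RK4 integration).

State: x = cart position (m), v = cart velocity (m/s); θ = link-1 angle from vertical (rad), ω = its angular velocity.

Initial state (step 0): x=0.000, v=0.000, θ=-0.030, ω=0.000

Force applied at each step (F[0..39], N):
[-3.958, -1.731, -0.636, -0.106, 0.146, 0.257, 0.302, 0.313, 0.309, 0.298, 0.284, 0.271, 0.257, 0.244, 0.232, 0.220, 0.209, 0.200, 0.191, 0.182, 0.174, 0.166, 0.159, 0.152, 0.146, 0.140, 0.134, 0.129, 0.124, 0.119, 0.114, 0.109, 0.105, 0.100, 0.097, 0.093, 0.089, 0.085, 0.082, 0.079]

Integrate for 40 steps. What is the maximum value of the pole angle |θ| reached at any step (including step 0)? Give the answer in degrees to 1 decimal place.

Answer: 1.7°

Derivation:
apply F[0]=-3.958 → step 1: x=-0.001, v=-0.074, θ=-0.029, ω=0.136
apply F[1]=-1.731 → step 2: x=-0.003, v=-0.104, θ=-0.025, ω=0.185
apply F[2]=-0.636 → step 3: x=-0.005, v=-0.113, θ=-0.022, ω=0.194
apply F[3]=-0.106 → step 4: x=-0.007, v=-0.112, θ=-0.018, ω=0.184
apply F[4]=+0.146 → step 5: x=-0.009, v=-0.106, θ=-0.014, ω=0.167
apply F[5]=+0.257 → step 6: x=-0.011, v=-0.099, θ=-0.011, ω=0.148
apply F[6]=+0.302 → step 7: x=-0.013, v=-0.092, θ=-0.008, ω=0.129
apply F[7]=+0.313 → step 8: x=-0.015, v=-0.084, θ=-0.006, ω=0.112
apply F[8]=+0.309 → step 9: x=-0.016, v=-0.078, θ=-0.004, ω=0.096
apply F[9]=+0.298 → step 10: x=-0.018, v=-0.071, θ=-0.002, ω=0.082
apply F[10]=+0.284 → step 11: x=-0.019, v=-0.065, θ=-0.001, ω=0.070
apply F[11]=+0.271 → step 12: x=-0.021, v=-0.060, θ=0.001, ω=0.059
apply F[12]=+0.257 → step 13: x=-0.022, v=-0.055, θ=0.002, ω=0.050
apply F[13]=+0.244 → step 14: x=-0.023, v=-0.051, θ=0.003, ω=0.041
apply F[14]=+0.232 → step 15: x=-0.024, v=-0.046, θ=0.003, ω=0.034
apply F[15]=+0.220 → step 16: x=-0.025, v=-0.043, θ=0.004, ω=0.028
apply F[16]=+0.209 → step 17: x=-0.025, v=-0.039, θ=0.005, ω=0.023
apply F[17]=+0.200 → step 18: x=-0.026, v=-0.036, θ=0.005, ω=0.018
apply F[18]=+0.191 → step 19: x=-0.027, v=-0.033, θ=0.005, ω=0.014
apply F[19]=+0.182 → step 20: x=-0.028, v=-0.030, θ=0.005, ω=0.011
apply F[20]=+0.174 → step 21: x=-0.028, v=-0.028, θ=0.006, ω=0.008
apply F[21]=+0.166 → step 22: x=-0.029, v=-0.025, θ=0.006, ω=0.006
apply F[22]=+0.159 → step 23: x=-0.029, v=-0.023, θ=0.006, ω=0.003
apply F[23]=+0.152 → step 24: x=-0.030, v=-0.021, θ=0.006, ω=0.001
apply F[24]=+0.146 → step 25: x=-0.030, v=-0.019, θ=0.006, ω=-0.000
apply F[25]=+0.140 → step 26: x=-0.030, v=-0.017, θ=0.006, ω=-0.001
apply F[26]=+0.134 → step 27: x=-0.031, v=-0.015, θ=0.006, ω=-0.003
apply F[27]=+0.129 → step 28: x=-0.031, v=-0.014, θ=0.006, ω=-0.004
apply F[28]=+0.124 → step 29: x=-0.031, v=-0.012, θ=0.006, ω=-0.004
apply F[29]=+0.119 → step 30: x=-0.031, v=-0.011, θ=0.006, ω=-0.005
apply F[30]=+0.114 → step 31: x=-0.032, v=-0.009, θ=0.006, ω=-0.006
apply F[31]=+0.109 → step 32: x=-0.032, v=-0.008, θ=0.005, ω=-0.006
apply F[32]=+0.105 → step 33: x=-0.032, v=-0.007, θ=0.005, ω=-0.006
apply F[33]=+0.100 → step 34: x=-0.032, v=-0.006, θ=0.005, ω=-0.007
apply F[34]=+0.097 → step 35: x=-0.032, v=-0.005, θ=0.005, ω=-0.007
apply F[35]=+0.093 → step 36: x=-0.032, v=-0.003, θ=0.005, ω=-0.007
apply F[36]=+0.089 → step 37: x=-0.032, v=-0.002, θ=0.005, ω=-0.007
apply F[37]=+0.085 → step 38: x=-0.032, v=-0.002, θ=0.005, ω=-0.007
apply F[38]=+0.082 → step 39: x=-0.032, v=-0.001, θ=0.005, ω=-0.007
apply F[39]=+0.079 → step 40: x=-0.032, v=0.000, θ=0.004, ω=-0.007
Max |angle| over trajectory = 0.030 rad = 1.7°.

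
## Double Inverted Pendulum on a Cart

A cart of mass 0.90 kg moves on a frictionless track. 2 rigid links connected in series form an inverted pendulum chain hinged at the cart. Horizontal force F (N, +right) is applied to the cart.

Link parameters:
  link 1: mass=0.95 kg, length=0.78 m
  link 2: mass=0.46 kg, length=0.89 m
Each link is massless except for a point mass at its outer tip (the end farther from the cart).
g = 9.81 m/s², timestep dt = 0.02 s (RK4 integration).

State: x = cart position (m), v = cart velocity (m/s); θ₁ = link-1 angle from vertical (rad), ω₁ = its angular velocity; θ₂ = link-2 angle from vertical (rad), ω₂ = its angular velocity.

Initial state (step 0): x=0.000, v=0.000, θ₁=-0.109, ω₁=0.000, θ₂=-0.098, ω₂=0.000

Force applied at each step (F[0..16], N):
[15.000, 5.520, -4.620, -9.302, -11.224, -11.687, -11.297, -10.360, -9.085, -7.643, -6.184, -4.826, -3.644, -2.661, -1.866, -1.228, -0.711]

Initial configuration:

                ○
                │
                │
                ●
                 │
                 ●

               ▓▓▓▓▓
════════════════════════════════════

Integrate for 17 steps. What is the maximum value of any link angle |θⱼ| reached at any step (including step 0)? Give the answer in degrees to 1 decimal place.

apply F[0]=+15.000 → step 1: x=0.004, v=0.360, θ₁=-0.114, ω₁=-0.488, θ₂=-0.098, ω₂=0.003
apply F[1]=+5.520 → step 2: x=0.012, v=0.514, θ₁=-0.126, ω₁=-0.717, θ₂=-0.098, ω₂=0.009
apply F[2]=-4.620 → step 3: x=0.022, v=0.452, θ₁=-0.140, ω₁=-0.675, θ₂=-0.098, ω₂=0.021
apply F[3]=-9.302 → step 4: x=0.029, v=0.294, θ₁=-0.152, ω₁=-0.517, θ₂=-0.097, ω₂=0.038
apply F[4]=-11.224 → step 5: x=0.033, v=0.098, θ₁=-0.160, ω₁=-0.317, θ₂=-0.096, ω₂=0.060
apply F[5]=-11.687 → step 6: x=0.033, v=-0.104, θ₁=-0.164, ω₁=-0.110, θ₂=-0.095, ω₂=0.085
apply F[6]=-11.297 → step 7: x=0.029, v=-0.298, θ₁=-0.165, ω₁=0.083, θ₂=-0.093, ω₂=0.112
apply F[7]=-10.360 → step 8: x=0.022, v=-0.472, θ₁=-0.161, ω₁=0.252, θ₂=-0.090, ω₂=0.138
apply F[8]=-9.085 → step 9: x=0.011, v=-0.621, θ₁=-0.155, ω₁=0.392, θ₂=-0.087, ω₂=0.163
apply F[9]=-7.643 → step 10: x=-0.003, v=-0.741, θ₁=-0.146, ω₁=0.499, θ₂=-0.084, ω₂=0.186
apply F[10]=-6.184 → step 11: x=-0.019, v=-0.834, θ₁=-0.135, ω₁=0.574, θ₂=-0.080, ω₂=0.206
apply F[11]=-4.826 → step 12: x=-0.036, v=-0.902, θ₁=-0.123, ω₁=0.621, θ₂=-0.075, ω₂=0.223
apply F[12]=-3.644 → step 13: x=-0.055, v=-0.947, θ₁=-0.111, ω₁=0.645, θ₂=-0.071, ω₂=0.237
apply F[13]=-2.661 → step 14: x=-0.074, v=-0.976, θ₁=-0.098, ω₁=0.650, θ₂=-0.066, ω₂=0.248
apply F[14]=-1.866 → step 15: x=-0.093, v=-0.990, θ₁=-0.085, ω₁=0.643, θ₂=-0.061, ω₂=0.257
apply F[15]=-1.228 → step 16: x=-0.113, v=-0.994, θ₁=-0.072, ω₁=0.626, θ₂=-0.056, ω₂=0.263
apply F[16]=-0.711 → step 17: x=-0.133, v=-0.990, θ₁=-0.060, ω₁=0.603, θ₂=-0.050, ω₂=0.267
Max |angle| over trajectory = 0.165 rad = 9.4°.

Answer: 9.4°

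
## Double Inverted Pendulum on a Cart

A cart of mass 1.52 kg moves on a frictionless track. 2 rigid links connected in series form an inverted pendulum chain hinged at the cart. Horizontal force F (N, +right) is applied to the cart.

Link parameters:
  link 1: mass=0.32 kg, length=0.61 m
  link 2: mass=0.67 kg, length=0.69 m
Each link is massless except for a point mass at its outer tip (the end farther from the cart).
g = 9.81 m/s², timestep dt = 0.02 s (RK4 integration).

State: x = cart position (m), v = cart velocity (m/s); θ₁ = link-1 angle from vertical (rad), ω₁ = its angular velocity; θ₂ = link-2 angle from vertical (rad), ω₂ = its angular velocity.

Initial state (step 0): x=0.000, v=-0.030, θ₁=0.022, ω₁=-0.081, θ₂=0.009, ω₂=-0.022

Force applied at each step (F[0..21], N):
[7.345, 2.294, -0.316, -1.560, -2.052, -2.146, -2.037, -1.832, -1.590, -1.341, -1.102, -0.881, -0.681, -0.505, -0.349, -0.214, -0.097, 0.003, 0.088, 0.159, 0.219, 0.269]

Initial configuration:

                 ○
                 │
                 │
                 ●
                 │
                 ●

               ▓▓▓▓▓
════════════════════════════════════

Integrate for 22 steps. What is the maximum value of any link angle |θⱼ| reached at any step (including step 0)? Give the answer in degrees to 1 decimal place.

apply F[0]=+7.345 → step 1: x=0.000, v=0.064, θ₁=0.019, ω₁=-0.220, θ₂=0.008, ω₂=-0.033
apply F[1]=+2.294 → step 2: x=0.002, v=0.092, θ₁=0.014, ω₁=-0.255, θ₂=0.008, ω₂=-0.040
apply F[2]=-0.316 → step 3: x=0.004, v=0.086, θ₁=0.009, ω₁=-0.239, θ₂=0.007, ω₂=-0.044
apply F[3]=-1.560 → step 4: x=0.005, v=0.065, θ₁=0.005, ω₁=-0.201, θ₂=0.006, ω₂=-0.045
apply F[4]=-2.052 → step 5: x=0.006, v=0.038, θ₁=0.001, ω₁=-0.157, θ₂=0.005, ω₂=-0.042
apply F[5]=-2.146 → step 6: x=0.007, v=0.009, θ₁=-0.001, ω₁=-0.114, θ₂=0.004, ω₂=-0.038
apply F[6]=-2.037 → step 7: x=0.007, v=-0.017, θ₁=-0.003, ω₁=-0.076, θ₂=0.004, ω₂=-0.033
apply F[7]=-1.832 → step 8: x=0.006, v=-0.041, θ₁=-0.004, ω₁=-0.043, θ₂=0.003, ω₂=-0.026
apply F[8]=-1.590 → step 9: x=0.005, v=-0.061, θ₁=-0.005, ω₁=-0.016, θ₂=0.003, ω₂=-0.020
apply F[9]=-1.341 → step 10: x=0.004, v=-0.078, θ₁=-0.005, ω₁=0.005, θ₂=0.002, ω₂=-0.013
apply F[10]=-1.102 → step 11: x=0.002, v=-0.092, θ₁=-0.005, ω₁=0.021, θ₂=0.002, ω₂=-0.007
apply F[11]=-0.881 → step 12: x=-0.000, v=-0.103, θ₁=-0.004, ω₁=0.033, θ₂=0.002, ω₂=-0.001
apply F[12]=-0.681 → step 13: x=-0.002, v=-0.111, θ₁=-0.004, ω₁=0.042, θ₂=0.002, ω₂=0.004
apply F[13]=-0.505 → step 14: x=-0.004, v=-0.118, θ₁=-0.003, ω₁=0.048, θ₂=0.002, ω₂=0.008
apply F[14]=-0.349 → step 15: x=-0.007, v=-0.122, θ₁=-0.002, ω₁=0.051, θ₂=0.002, ω₂=0.012
apply F[15]=-0.214 → step 16: x=-0.009, v=-0.125, θ₁=-0.001, ω₁=0.053, θ₂=0.003, ω₂=0.015
apply F[16]=-0.097 → step 17: x=-0.012, v=-0.126, θ₁=0.000, ω₁=0.053, θ₂=0.003, ω₂=0.018
apply F[17]=+0.003 → step 18: x=-0.014, v=-0.126, θ₁=0.001, ω₁=0.052, θ₂=0.003, ω₂=0.020
apply F[18]=+0.088 → step 19: x=-0.017, v=-0.125, θ₁=0.002, ω₁=0.050, θ₂=0.004, ω₂=0.021
apply F[19]=+0.159 → step 20: x=-0.019, v=-0.123, θ₁=0.003, ω₁=0.048, θ₂=0.004, ω₂=0.022
apply F[20]=+0.219 → step 21: x=-0.022, v=-0.121, θ₁=0.004, ω₁=0.045, θ₂=0.005, ω₂=0.022
apply F[21]=+0.269 → step 22: x=-0.024, v=-0.118, θ₁=0.005, ω₁=0.041, θ₂=0.005, ω₂=0.022
Max |angle| over trajectory = 0.022 rad = 1.3°.

Answer: 1.3°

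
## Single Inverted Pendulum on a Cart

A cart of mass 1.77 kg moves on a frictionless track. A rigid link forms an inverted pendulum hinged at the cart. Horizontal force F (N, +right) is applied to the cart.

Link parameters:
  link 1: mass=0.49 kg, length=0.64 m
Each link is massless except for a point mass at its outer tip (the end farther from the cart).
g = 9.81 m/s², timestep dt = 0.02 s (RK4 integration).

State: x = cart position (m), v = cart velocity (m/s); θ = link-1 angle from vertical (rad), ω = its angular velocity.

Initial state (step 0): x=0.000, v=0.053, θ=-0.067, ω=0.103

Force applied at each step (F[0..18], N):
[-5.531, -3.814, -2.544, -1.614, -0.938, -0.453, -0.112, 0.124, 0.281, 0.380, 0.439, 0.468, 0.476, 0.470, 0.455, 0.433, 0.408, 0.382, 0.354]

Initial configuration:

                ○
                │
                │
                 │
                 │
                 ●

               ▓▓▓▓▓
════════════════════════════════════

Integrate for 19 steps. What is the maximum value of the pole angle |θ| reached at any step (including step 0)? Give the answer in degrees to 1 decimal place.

Answer: 3.8°

Derivation:
apply F[0]=-5.531 → step 1: x=0.000, v=-0.006, θ=-0.064, ω=0.175
apply F[1]=-3.814 → step 2: x=-0.000, v=-0.046, θ=-0.060, ω=0.217
apply F[2]=-2.544 → step 3: x=-0.001, v=-0.071, θ=-0.056, ω=0.240
apply F[3]=-1.614 → step 4: x=-0.003, v=-0.086, θ=-0.051, ω=0.247
apply F[4]=-0.938 → step 5: x=-0.005, v=-0.094, θ=-0.046, ω=0.245
apply F[5]=-0.453 → step 6: x=-0.007, v=-0.097, θ=-0.041, ω=0.236
apply F[6]=-0.112 → step 7: x=-0.008, v=-0.096, θ=-0.037, ω=0.223
apply F[7]=+0.124 → step 8: x=-0.010, v=-0.093, θ=-0.032, ω=0.207
apply F[8]=+0.281 → step 9: x=-0.012, v=-0.088, θ=-0.028, ω=0.190
apply F[9]=+0.380 → step 10: x=-0.014, v=-0.083, θ=-0.025, ω=0.173
apply F[10]=+0.439 → step 11: x=-0.015, v=-0.076, θ=-0.021, ω=0.156
apply F[11]=+0.468 → step 12: x=-0.017, v=-0.070, θ=-0.018, ω=0.140
apply F[12]=+0.476 → step 13: x=-0.018, v=-0.064, θ=-0.016, ω=0.125
apply F[13]=+0.470 → step 14: x=-0.019, v=-0.058, θ=-0.013, ω=0.111
apply F[14]=+0.455 → step 15: x=-0.021, v=-0.052, θ=-0.011, ω=0.098
apply F[15]=+0.433 → step 16: x=-0.022, v=-0.046, θ=-0.009, ω=0.087
apply F[16]=+0.408 → step 17: x=-0.022, v=-0.041, θ=-0.008, ω=0.076
apply F[17]=+0.382 → step 18: x=-0.023, v=-0.037, θ=-0.006, ω=0.066
apply F[18]=+0.354 → step 19: x=-0.024, v=-0.032, θ=-0.005, ω=0.058
Max |angle| over trajectory = 0.067 rad = 3.8°.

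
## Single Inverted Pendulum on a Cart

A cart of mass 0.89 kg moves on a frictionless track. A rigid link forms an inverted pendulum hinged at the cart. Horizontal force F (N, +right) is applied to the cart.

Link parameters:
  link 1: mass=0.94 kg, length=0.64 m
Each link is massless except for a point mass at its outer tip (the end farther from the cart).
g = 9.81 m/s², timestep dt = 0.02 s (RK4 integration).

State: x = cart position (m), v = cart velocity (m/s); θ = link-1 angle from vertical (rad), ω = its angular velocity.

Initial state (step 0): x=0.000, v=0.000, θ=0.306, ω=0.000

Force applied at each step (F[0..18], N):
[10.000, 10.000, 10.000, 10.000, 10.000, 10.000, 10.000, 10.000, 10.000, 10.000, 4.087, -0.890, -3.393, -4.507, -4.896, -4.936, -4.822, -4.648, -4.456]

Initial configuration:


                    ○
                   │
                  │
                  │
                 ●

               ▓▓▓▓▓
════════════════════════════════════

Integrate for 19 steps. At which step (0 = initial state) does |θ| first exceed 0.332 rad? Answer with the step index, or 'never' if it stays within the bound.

apply F[0]=+10.000 → step 1: x=0.002, v=0.151, θ=0.305, ω=-0.133
apply F[1]=+10.000 → step 2: x=0.006, v=0.303, θ=0.301, ω=-0.267
apply F[2]=+10.000 → step 3: x=0.014, v=0.456, θ=0.294, ω=-0.406
apply F[3]=+10.000 → step 4: x=0.024, v=0.611, θ=0.284, ω=-0.552
apply F[4]=+10.000 → step 5: x=0.038, v=0.770, θ=0.272, ω=-0.706
apply F[5]=+10.000 → step 6: x=0.055, v=0.933, θ=0.256, ω=-0.872
apply F[6]=+10.000 → step 7: x=0.075, v=1.101, θ=0.237, ω=-1.051
apply F[7]=+10.000 → step 8: x=0.099, v=1.275, θ=0.214, ω=-1.248
apply F[8]=+10.000 → step 9: x=0.127, v=1.457, θ=0.187, ω=-1.465
apply F[9]=+10.000 → step 10: x=0.158, v=1.647, θ=0.155, ω=-1.705
apply F[10]=+4.087 → step 11: x=0.191, v=1.715, θ=0.120, ω=-1.768
apply F[11]=-0.890 → step 12: x=0.225, v=1.678, θ=0.086, ω=-1.680
apply F[12]=-3.393 → step 13: x=0.258, v=1.590, θ=0.054, ω=-1.521
apply F[13]=-4.507 → step 14: x=0.288, v=1.482, θ=0.025, ω=-1.340
apply F[14]=-4.896 → step 15: x=0.317, v=1.370, θ=0.000, ω=-1.161
apply F[15]=-4.936 → step 16: x=0.343, v=1.261, θ=-0.021, ω=-0.994
apply F[16]=-4.822 → step 17: x=0.367, v=1.159, θ=-0.039, ω=-0.844
apply F[17]=-4.648 → step 18: x=0.390, v=1.064, θ=-0.055, ω=-0.710
apply F[18]=-4.456 → step 19: x=0.410, v=0.976, θ=-0.068, ω=-0.593
max |θ| = 0.306 ≤ 0.332 over all 20 states.

Answer: never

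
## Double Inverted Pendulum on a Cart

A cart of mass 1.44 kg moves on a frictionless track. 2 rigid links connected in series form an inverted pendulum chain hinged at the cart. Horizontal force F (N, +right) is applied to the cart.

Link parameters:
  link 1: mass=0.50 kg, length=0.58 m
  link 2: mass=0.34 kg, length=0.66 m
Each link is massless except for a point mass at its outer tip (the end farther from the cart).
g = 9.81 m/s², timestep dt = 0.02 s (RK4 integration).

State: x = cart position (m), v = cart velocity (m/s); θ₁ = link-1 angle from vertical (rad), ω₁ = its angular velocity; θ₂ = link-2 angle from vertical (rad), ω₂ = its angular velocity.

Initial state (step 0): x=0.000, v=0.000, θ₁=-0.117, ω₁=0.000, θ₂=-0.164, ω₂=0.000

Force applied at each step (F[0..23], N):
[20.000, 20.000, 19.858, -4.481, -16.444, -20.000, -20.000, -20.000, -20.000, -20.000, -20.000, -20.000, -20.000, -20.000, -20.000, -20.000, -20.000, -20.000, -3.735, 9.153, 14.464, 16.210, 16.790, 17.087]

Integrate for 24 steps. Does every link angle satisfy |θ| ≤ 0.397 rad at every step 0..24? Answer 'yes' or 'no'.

apply F[0]=+20.000 → step 1: x=0.003, v=0.289, θ₁=-0.122, ω₁=-0.526, θ₂=-0.164, ω₂=-0.018
apply F[1]=+20.000 → step 2: x=0.012, v=0.578, θ₁=-0.138, ω₁=-1.058, θ₂=-0.165, ω₂=-0.032
apply F[2]=+19.858 → step 3: x=0.026, v=0.865, θ₁=-0.165, ω₁=-1.595, θ₂=-0.165, ω₂=-0.037
apply F[3]=-4.481 → step 4: x=0.043, v=0.821, θ₁=-0.196, ω₁=-1.584, θ₂=-0.166, ω₂=-0.030
apply F[4]=-16.444 → step 5: x=0.057, v=0.618, θ₁=-0.225, ω₁=-1.324, θ₂=-0.166, ω₂=-0.006
apply F[5]=-20.000 → step 6: x=0.067, v=0.372, θ₁=-0.249, ω₁=-1.011, θ₂=-0.166, ω₂=0.036
apply F[6]=-20.000 → step 7: x=0.072, v=0.130, θ₁=-0.266, ω₁=-0.720, θ₂=-0.165, ω₂=0.092
apply F[7]=-20.000 → step 8: x=0.072, v=-0.109, θ₁=-0.278, ω₁=-0.445, θ₂=-0.162, ω₂=0.160
apply F[8]=-20.000 → step 9: x=0.068, v=-0.346, θ₁=-0.284, ω₁=-0.181, θ₂=-0.158, ω₂=0.237
apply F[9]=-20.000 → step 10: x=0.058, v=-0.583, θ₁=-0.285, ω₁=0.078, θ₂=-0.153, ω₂=0.319
apply F[10]=-20.000 → step 11: x=0.044, v=-0.820, θ₁=-0.281, ω₁=0.337, θ₂=-0.146, ω₂=0.404
apply F[11]=-20.000 → step 12: x=0.026, v=-1.058, θ₁=-0.271, ω₁=0.601, θ₂=-0.137, ω₂=0.489
apply F[12]=-20.000 → step 13: x=0.002, v=-1.299, θ₁=-0.257, ω₁=0.877, θ₂=-0.126, ω₂=0.571
apply F[13]=-20.000 → step 14: x=-0.026, v=-1.544, θ₁=-0.236, ω₁=1.169, θ₂=-0.114, ω₂=0.646
apply F[14]=-20.000 → step 15: x=-0.060, v=-1.793, θ₁=-0.210, ω₁=1.484, θ₂=-0.100, ω₂=0.711
apply F[15]=-20.000 → step 16: x=-0.098, v=-2.047, θ₁=-0.177, ω₁=1.826, θ₂=-0.086, ω₂=0.764
apply F[16]=-20.000 → step 17: x=-0.142, v=-2.308, θ₁=-0.136, ω₁=2.201, θ₂=-0.070, ω₂=0.801
apply F[17]=-20.000 → step 18: x=-0.190, v=-2.576, θ₁=-0.088, ω₁=2.612, θ₂=-0.054, ω₂=0.821
apply F[18]=-3.735 → step 19: x=-0.242, v=-2.624, θ₁=-0.036, ω₁=2.671, θ₂=-0.037, ω₂=0.826
apply F[19]=+9.153 → step 20: x=-0.294, v=-2.496, θ₁=0.016, ω₁=2.450, θ₂=-0.021, ω₂=0.820
apply F[20]=+14.464 → step 21: x=-0.342, v=-2.298, θ₁=0.061, ω₁=2.131, θ₂=-0.005, ω₂=0.802
apply F[21]=+16.210 → step 22: x=-0.385, v=-2.081, θ₁=0.101, ω₁=1.800, θ₂=0.011, ω₂=0.769
apply F[22]=+16.790 → step 23: x=-0.425, v=-1.860, θ₁=0.133, ω₁=1.483, θ₂=0.026, ω₂=0.722
apply F[23]=+17.087 → step 24: x=-0.460, v=-1.640, θ₁=0.160, ω₁=1.183, θ₂=0.040, ω₂=0.664
Max |angle| over trajectory = 0.285 rad; bound = 0.397 → within bound.

Answer: yes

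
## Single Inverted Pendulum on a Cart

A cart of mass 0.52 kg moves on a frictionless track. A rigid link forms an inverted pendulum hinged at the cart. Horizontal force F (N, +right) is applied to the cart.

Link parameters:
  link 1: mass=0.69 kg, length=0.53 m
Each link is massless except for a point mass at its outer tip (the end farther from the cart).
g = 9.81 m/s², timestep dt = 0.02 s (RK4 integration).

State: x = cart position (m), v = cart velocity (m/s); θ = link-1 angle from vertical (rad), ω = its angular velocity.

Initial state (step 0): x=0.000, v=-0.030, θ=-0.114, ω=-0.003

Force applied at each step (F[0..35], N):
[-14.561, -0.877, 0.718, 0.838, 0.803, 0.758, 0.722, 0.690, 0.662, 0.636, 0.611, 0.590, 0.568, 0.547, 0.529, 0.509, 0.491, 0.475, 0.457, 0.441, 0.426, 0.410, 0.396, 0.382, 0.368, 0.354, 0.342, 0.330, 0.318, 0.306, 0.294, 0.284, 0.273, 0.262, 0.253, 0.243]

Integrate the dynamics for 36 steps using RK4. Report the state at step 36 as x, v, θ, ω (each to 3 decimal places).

Answer: x=-0.133, v=-0.008, θ=0.020, ω=-0.030

Derivation:
apply F[0]=-14.561 → step 1: x=-0.006, v=-0.553, θ=-0.105, ω=0.937
apply F[1]=-0.877 → step 2: x=-0.017, v=-0.563, θ=-0.086, ω=0.921
apply F[2]=+0.718 → step 3: x=-0.028, v=-0.517, θ=-0.069, ω=0.805
apply F[3]=+0.838 → step 4: x=-0.038, v=-0.470, θ=-0.054, ω=0.693
apply F[4]=+0.803 → step 5: x=-0.047, v=-0.427, θ=-0.041, ω=0.595
apply F[5]=+0.758 → step 6: x=-0.055, v=-0.389, θ=-0.030, ω=0.510
apply F[6]=+0.722 → step 7: x=-0.062, v=-0.354, θ=-0.021, ω=0.436
apply F[7]=+0.690 → step 8: x=-0.069, v=-0.324, θ=-0.013, ω=0.372
apply F[8]=+0.662 → step 9: x=-0.075, v=-0.296, θ=-0.006, ω=0.316
apply F[9]=+0.636 → step 10: x=-0.081, v=-0.271, θ=0.000, ω=0.268
apply F[10]=+0.611 → step 11: x=-0.086, v=-0.248, θ=0.005, ω=0.226
apply F[11]=+0.590 → step 12: x=-0.091, v=-0.227, θ=0.009, ω=0.189
apply F[12]=+0.568 → step 13: x=-0.095, v=-0.208, θ=0.013, ω=0.158
apply F[13]=+0.547 → step 14: x=-0.099, v=-0.191, θ=0.016, ω=0.130
apply F[14]=+0.529 → step 15: x=-0.103, v=-0.175, θ=0.018, ω=0.106
apply F[15]=+0.509 → step 16: x=-0.106, v=-0.160, θ=0.020, ω=0.086
apply F[16]=+0.491 → step 17: x=-0.109, v=-0.147, θ=0.021, ω=0.068
apply F[17]=+0.475 → step 18: x=-0.112, v=-0.134, θ=0.023, ω=0.052
apply F[18]=+0.457 → step 19: x=-0.115, v=-0.123, θ=0.024, ω=0.039
apply F[19]=+0.441 → step 20: x=-0.117, v=-0.112, θ=0.024, ω=0.028
apply F[20]=+0.426 → step 21: x=-0.119, v=-0.102, θ=0.025, ω=0.018
apply F[21]=+0.410 → step 22: x=-0.121, v=-0.093, θ=0.025, ω=0.010
apply F[22]=+0.396 → step 23: x=-0.123, v=-0.084, θ=0.025, ω=0.002
apply F[23]=+0.382 → step 24: x=-0.124, v=-0.076, θ=0.025, ω=-0.004
apply F[24]=+0.368 → step 25: x=-0.126, v=-0.068, θ=0.025, ω=-0.009
apply F[25]=+0.354 → step 26: x=-0.127, v=-0.061, θ=0.025, ω=-0.013
apply F[26]=+0.342 → step 27: x=-0.128, v=-0.054, θ=0.024, ω=-0.017
apply F[27]=+0.330 → step 28: x=-0.129, v=-0.048, θ=0.024, ω=-0.020
apply F[28]=+0.318 → step 29: x=-0.130, v=-0.042, θ=0.024, ω=-0.023
apply F[29]=+0.306 → step 30: x=-0.131, v=-0.036, θ=0.023, ω=-0.025
apply F[30]=+0.294 → step 31: x=-0.132, v=-0.031, θ=0.023, ω=-0.026
apply F[31]=+0.284 → step 32: x=-0.132, v=-0.026, θ=0.022, ω=-0.028
apply F[32]=+0.273 → step 33: x=-0.133, v=-0.021, θ=0.022, ω=-0.029
apply F[33]=+0.262 → step 34: x=-0.133, v=-0.016, θ=0.021, ω=-0.029
apply F[34]=+0.253 → step 35: x=-0.133, v=-0.012, θ=0.020, ω=-0.030
apply F[35]=+0.243 → step 36: x=-0.133, v=-0.008, θ=0.020, ω=-0.030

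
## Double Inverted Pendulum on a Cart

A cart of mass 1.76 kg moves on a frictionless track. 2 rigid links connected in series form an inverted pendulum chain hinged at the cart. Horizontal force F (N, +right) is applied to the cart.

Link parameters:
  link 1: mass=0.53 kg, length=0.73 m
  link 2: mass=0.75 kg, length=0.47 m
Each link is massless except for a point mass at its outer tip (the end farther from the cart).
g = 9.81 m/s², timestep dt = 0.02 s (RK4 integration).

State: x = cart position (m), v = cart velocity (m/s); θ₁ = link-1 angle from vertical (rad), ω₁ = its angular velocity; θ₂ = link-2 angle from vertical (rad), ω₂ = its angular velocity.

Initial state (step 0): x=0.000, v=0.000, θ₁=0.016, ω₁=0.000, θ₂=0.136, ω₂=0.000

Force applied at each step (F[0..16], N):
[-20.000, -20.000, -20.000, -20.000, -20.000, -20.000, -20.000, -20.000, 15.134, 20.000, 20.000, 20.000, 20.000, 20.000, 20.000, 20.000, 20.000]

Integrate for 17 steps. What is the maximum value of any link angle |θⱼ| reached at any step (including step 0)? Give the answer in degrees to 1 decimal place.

apply F[0]=-20.000 → step 1: x=-0.002, v=-0.230, θ₁=0.019, ω₁=0.276, θ₂=0.137, ω₂=0.115
apply F[1]=-20.000 → step 2: x=-0.009, v=-0.460, θ₁=0.027, ω₁=0.556, θ₂=0.141, ω₂=0.225
apply F[2]=-20.000 → step 3: x=-0.021, v=-0.691, θ₁=0.041, ω₁=0.845, θ₂=0.146, ω₂=0.325
apply F[3]=-20.000 → step 4: x=-0.037, v=-0.925, θ₁=0.061, ω₁=1.146, θ₂=0.153, ω₂=0.410
apply F[4]=-20.000 → step 5: x=-0.058, v=-1.160, θ₁=0.087, ω₁=1.463, θ₂=0.162, ω₂=0.475
apply F[5]=-20.000 → step 6: x=-0.083, v=-1.397, θ₁=0.120, ω₁=1.797, θ₂=0.172, ω₂=0.519
apply F[6]=-20.000 → step 7: x=-0.114, v=-1.635, θ₁=0.159, ω₁=2.148, θ₂=0.183, ω₂=0.540
apply F[7]=-20.000 → step 8: x=-0.149, v=-1.871, θ₁=0.206, ω₁=2.514, θ₂=0.194, ω₂=0.543
apply F[8]=+15.134 → step 9: x=-0.185, v=-1.721, θ₁=0.255, ω₁=2.384, θ₂=0.204, ω₂=0.521
apply F[9]=+20.000 → step 10: x=-0.217, v=-1.527, θ₁=0.301, ω₁=2.223, θ₂=0.214, ω₂=0.464
apply F[10]=+20.000 → step 11: x=-0.246, v=-1.339, θ₁=0.344, ω₁=2.099, θ₂=0.223, ω₂=0.371
apply F[11]=+20.000 → step 12: x=-0.271, v=-1.159, θ₁=0.385, ω₁=2.012, θ₂=0.229, ω₂=0.243
apply F[12]=+20.000 → step 13: x=-0.292, v=-0.984, θ₁=0.424, ω₁=1.958, θ₂=0.232, ω₂=0.080
apply F[13]=+20.000 → step 14: x=-0.310, v=-0.814, θ₁=0.463, ω₁=1.936, θ₂=0.232, ω₂=-0.118
apply F[14]=+20.000 → step 15: x=-0.325, v=-0.648, θ₁=0.502, ω₁=1.943, θ₂=0.227, ω₂=-0.349
apply F[15]=+20.000 → step 16: x=-0.336, v=-0.483, θ₁=0.541, ω₁=1.976, θ₂=0.218, ω₂=-0.611
apply F[16]=+20.000 → step 17: x=-0.344, v=-0.320, θ₁=0.581, ω₁=2.030, θ₂=0.203, ω₂=-0.900
Max |angle| over trajectory = 0.581 rad = 33.3°.

Answer: 33.3°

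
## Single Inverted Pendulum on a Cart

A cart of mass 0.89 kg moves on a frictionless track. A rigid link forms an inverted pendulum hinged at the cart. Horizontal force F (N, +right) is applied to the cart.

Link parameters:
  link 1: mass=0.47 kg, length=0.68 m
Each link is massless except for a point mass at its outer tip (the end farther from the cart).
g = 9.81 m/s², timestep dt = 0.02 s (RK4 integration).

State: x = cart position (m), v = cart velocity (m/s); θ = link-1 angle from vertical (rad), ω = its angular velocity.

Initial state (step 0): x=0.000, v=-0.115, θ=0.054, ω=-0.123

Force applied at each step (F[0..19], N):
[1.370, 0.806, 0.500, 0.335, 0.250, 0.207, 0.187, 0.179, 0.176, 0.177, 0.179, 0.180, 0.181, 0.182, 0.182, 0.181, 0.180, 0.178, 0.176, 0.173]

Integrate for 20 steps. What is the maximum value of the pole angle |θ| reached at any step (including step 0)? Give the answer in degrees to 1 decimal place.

Answer: 3.1°

Derivation:
apply F[0]=+1.370 → step 1: x=-0.002, v=-0.090, θ=0.051, ω=-0.145
apply F[1]=+0.806 → step 2: x=-0.004, v=-0.077, θ=0.048, ω=-0.150
apply F[2]=+0.500 → step 3: x=-0.005, v=-0.070, θ=0.045, ω=-0.145
apply F[3]=+0.335 → step 4: x=-0.007, v=-0.067, θ=0.043, ω=-0.137
apply F[4]=+0.250 → step 5: x=-0.008, v=-0.066, θ=0.040, ω=-0.127
apply F[5]=+0.207 → step 6: x=-0.009, v=-0.065, θ=0.038, ω=-0.117
apply F[6]=+0.187 → step 7: x=-0.011, v=-0.065, θ=0.035, ω=-0.107
apply F[7]=+0.179 → step 8: x=-0.012, v=-0.064, θ=0.033, ω=-0.098
apply F[8]=+0.176 → step 9: x=-0.013, v=-0.064, θ=0.031, ω=-0.090
apply F[9]=+0.177 → step 10: x=-0.014, v=-0.063, θ=0.030, ω=-0.082
apply F[10]=+0.179 → step 11: x=-0.016, v=-0.062, θ=0.028, ω=-0.075
apply F[11]=+0.180 → step 12: x=-0.017, v=-0.061, θ=0.027, ω=-0.069
apply F[12]=+0.181 → step 13: x=-0.018, v=-0.059, θ=0.025, ω=-0.064
apply F[13]=+0.182 → step 14: x=-0.019, v=-0.058, θ=0.024, ω=-0.059
apply F[14]=+0.182 → step 15: x=-0.020, v=-0.056, θ=0.023, ω=-0.054
apply F[15]=+0.181 → step 16: x=-0.021, v=-0.054, θ=0.022, ω=-0.050
apply F[16]=+0.180 → step 17: x=-0.023, v=-0.053, θ=0.021, ω=-0.047
apply F[17]=+0.178 → step 18: x=-0.024, v=-0.051, θ=0.020, ω=-0.044
apply F[18]=+0.176 → step 19: x=-0.025, v=-0.049, θ=0.019, ω=-0.041
apply F[19]=+0.173 → step 20: x=-0.026, v=-0.047, θ=0.018, ω=-0.038
Max |angle| over trajectory = 0.054 rad = 3.1°.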